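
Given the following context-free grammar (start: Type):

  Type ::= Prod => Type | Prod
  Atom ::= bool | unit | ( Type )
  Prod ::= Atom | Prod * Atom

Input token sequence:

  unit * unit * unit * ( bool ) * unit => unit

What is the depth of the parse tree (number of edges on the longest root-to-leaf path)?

[Type [Prod [Prod [Prod [Prod [Prod [Atom unit]] * [Atom unit]] * [Atom unit]] * [Atom ( [Type [Prod [Atom bool]]] )]] * [Atom unit]] => [Type [Prod [Atom unit]]]]

7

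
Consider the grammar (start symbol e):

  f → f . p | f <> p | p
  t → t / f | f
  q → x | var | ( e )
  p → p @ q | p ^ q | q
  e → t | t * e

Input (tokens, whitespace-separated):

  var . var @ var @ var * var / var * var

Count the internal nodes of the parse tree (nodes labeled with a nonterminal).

26

[e [t [f [f [p [q var]]] . [p [p [p [q var]] @ [q var]] @ [q var]]]] * [e [t [t [f [p [q var]]]] / [f [p [q var]]]] * [e [t [f [p [q var]]]]]]]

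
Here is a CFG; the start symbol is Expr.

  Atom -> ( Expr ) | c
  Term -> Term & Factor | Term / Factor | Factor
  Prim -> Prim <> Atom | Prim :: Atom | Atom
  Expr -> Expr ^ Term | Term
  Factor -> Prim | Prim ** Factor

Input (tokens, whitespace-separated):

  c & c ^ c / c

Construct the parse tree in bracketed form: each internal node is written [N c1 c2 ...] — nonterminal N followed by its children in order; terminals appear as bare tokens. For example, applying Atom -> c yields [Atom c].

Expr
Expr ^ Term
Term ^ Term
Term & Factor ^ Term
Factor & Factor ^ Term
Prim & Factor ^ Term
Atom & Factor ^ Term
c & Factor ^ Term
c & Prim ^ Term
c & Atom ^ Term
c & c ^ Term
c & c ^ Term / Factor
c & c ^ Factor / Factor
c & c ^ Prim / Factor
c & c ^ Atom / Factor
c & c ^ c / Factor
c & c ^ c / Prim
c & c ^ c / Atom
c & c ^ c / c

[Expr [Expr [Term [Term [Factor [Prim [Atom c]]]] & [Factor [Prim [Atom c]]]]] ^ [Term [Term [Factor [Prim [Atom c]]]] / [Factor [Prim [Atom c]]]]]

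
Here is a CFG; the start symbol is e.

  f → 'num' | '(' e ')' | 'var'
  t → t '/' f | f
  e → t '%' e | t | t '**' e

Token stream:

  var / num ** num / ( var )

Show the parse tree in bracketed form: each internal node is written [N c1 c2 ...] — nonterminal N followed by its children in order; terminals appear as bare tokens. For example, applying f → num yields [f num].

[e [t [t [f var]] / [f num]] ** [e [t [t [f num]] / [f ( [e [t [f var]]] )]]]]

e
t ** e
t / f ** e
f / f ** e
var / f ** e
var / num ** e
var / num ** t
var / num ** t / f
var / num ** f / f
var / num ** num / f
var / num ** num / ( e )
var / num ** num / ( t )
var / num ** num / ( f )
var / num ** num / ( var )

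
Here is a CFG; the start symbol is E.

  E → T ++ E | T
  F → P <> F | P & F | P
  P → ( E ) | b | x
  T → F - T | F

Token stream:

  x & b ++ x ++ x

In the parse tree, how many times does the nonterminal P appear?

[E [T [F [P x] & [F [P b]]]] ++ [E [T [F [P x]]] ++ [E [T [F [P x]]]]]]

4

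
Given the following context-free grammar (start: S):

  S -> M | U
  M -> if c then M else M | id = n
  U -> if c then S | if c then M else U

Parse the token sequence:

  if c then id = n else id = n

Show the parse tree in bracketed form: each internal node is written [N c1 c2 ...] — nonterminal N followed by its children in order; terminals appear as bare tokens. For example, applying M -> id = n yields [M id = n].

[S [M if c then [M id = n] else [M id = n]]]

S
M
if c then M else M
if c then id = n else M
if c then id = n else id = n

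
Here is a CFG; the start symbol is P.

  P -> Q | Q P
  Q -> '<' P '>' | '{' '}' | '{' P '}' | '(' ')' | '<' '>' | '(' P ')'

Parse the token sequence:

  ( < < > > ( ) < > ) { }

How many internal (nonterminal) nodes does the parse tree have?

12

[P [Q ( [P [Q < [P [Q < >]] >] [P [Q ( )] [P [Q < >]]]] )] [P [Q { }]]]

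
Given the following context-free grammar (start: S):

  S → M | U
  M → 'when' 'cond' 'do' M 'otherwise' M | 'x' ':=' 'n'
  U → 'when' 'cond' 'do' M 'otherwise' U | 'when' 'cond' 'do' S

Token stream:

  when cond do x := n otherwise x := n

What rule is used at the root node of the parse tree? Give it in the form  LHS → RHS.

S → M

[S [M when cond do [M x := n] otherwise [M x := n]]]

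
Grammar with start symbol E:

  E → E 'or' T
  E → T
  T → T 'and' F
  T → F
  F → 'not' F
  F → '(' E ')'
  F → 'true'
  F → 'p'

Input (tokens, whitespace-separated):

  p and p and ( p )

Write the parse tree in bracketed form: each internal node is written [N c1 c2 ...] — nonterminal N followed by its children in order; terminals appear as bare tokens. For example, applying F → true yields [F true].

[E [T [T [T [F p]] and [F p]] and [F ( [E [T [F p]]] )]]]

E
T
T and F
T and F and F
F and F and F
p and F and F
p and p and F
p and p and ( E )
p and p and ( T )
p and p and ( F )
p and p and ( p )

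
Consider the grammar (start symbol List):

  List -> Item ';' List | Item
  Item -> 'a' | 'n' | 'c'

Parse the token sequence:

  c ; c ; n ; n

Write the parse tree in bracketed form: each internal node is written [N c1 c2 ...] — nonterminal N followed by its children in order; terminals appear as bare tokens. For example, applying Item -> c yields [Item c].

[List [Item c] ; [List [Item c] ; [List [Item n] ; [List [Item n]]]]]

List
Item ; List
c ; List
c ; Item ; List
c ; c ; List
c ; c ; Item ; List
c ; c ; n ; List
c ; c ; n ; Item
c ; c ; n ; n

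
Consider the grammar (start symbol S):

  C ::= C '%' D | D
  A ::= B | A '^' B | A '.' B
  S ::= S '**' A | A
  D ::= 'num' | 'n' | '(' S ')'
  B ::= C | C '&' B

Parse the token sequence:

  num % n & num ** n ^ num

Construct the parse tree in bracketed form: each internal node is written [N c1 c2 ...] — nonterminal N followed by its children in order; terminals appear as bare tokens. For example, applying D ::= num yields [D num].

S
S ** A
A ** A
B ** A
C & B ** A
C % D & B ** A
D % D & B ** A
num % D & B ** A
num % n & B ** A
num % n & C ** A
num % n & D ** A
num % n & num ** A
num % n & num ** A ^ B
num % n & num ** B ^ B
num % n & num ** C ^ B
num % n & num ** D ^ B
num % n & num ** n ^ B
num % n & num ** n ^ C
num % n & num ** n ^ D
num % n & num ** n ^ num

[S [S [A [B [C [C [D num]] % [D n]] & [B [C [D num]]]]]] ** [A [A [B [C [D n]]]] ^ [B [C [D num]]]]]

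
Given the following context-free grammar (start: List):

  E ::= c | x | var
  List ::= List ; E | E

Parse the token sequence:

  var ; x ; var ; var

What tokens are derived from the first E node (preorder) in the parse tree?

[List [List [List [List [E var]] ; [E x]] ; [E var]] ; [E var]]

var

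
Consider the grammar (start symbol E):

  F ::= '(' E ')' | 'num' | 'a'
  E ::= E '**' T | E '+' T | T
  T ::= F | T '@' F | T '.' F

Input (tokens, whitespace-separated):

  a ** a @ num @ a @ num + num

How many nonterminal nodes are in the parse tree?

[E [E [E [T [F a]]] ** [T [T [T [T [F a]] @ [F num]] @ [F a]] @ [F num]]] + [T [F num]]]

15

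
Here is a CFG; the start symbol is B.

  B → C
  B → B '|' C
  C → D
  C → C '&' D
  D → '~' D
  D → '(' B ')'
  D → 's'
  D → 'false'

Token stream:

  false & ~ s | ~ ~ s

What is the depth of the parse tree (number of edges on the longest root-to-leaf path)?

5

[B [B [C [C [D false]] & [D ~ [D s]]]] | [C [D ~ [D ~ [D s]]]]]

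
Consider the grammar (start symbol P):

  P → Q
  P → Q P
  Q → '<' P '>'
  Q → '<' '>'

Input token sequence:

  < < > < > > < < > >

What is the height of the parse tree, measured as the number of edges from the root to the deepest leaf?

5

[P [Q < [P [Q < >] [P [Q < >]]] >] [P [Q < [P [Q < >]] >]]]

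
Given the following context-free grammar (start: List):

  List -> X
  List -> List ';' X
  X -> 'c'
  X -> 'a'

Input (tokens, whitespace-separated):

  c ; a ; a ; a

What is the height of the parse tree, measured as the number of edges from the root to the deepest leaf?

[List [List [List [List [X c]] ; [X a]] ; [X a]] ; [X a]]

5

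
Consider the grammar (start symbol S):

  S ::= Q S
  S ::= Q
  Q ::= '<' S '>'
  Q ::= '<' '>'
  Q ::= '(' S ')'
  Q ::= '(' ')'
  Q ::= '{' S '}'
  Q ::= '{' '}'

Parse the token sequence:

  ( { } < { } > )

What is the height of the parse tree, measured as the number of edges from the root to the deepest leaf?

7

[S [Q ( [S [Q { }] [S [Q < [S [Q { }]] >]]] )]]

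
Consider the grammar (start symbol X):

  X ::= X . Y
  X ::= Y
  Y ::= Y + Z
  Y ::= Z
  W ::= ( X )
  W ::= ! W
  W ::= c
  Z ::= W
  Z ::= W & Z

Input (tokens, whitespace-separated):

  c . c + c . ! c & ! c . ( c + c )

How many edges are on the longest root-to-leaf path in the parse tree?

[X [X [X [X [Y [Z [W c]]]] . [Y [Y [Z [W c]]] + [Z [W c]]]] . [Y [Z [W ! [W c]] & [Z [W ! [W c]]]]]] . [Y [Z [W ( [X [Y [Y [Z [W c]]] + [Z [W c]]]] )]]]]

9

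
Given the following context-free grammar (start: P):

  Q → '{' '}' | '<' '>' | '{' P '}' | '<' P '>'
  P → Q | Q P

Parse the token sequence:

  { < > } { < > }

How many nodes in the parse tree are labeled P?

[P [Q { [P [Q < >]] }] [P [Q { [P [Q < >]] }]]]

4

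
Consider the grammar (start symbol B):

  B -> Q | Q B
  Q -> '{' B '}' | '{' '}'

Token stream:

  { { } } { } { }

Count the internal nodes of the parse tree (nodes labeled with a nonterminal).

[B [Q { [B [Q { }]] }] [B [Q { }] [B [Q { }]]]]

8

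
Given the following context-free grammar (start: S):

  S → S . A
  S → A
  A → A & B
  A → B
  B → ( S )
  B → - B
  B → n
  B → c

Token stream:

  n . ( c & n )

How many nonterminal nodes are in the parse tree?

11

[S [S [A [B n]]] . [A [B ( [S [A [A [B c]] & [B n]]] )]]]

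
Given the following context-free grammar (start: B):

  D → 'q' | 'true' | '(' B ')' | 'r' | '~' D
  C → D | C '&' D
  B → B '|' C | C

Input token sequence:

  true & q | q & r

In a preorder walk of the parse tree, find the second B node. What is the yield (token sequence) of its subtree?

[B [B [C [C [D true]] & [D q]]] | [C [C [D q]] & [D r]]]

true & q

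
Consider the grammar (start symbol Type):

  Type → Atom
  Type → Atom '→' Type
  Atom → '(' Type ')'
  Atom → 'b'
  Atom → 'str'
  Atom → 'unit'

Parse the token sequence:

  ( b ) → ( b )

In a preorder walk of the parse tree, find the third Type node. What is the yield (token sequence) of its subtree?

[Type [Atom ( [Type [Atom b]] )] → [Type [Atom ( [Type [Atom b]] )]]]

( b )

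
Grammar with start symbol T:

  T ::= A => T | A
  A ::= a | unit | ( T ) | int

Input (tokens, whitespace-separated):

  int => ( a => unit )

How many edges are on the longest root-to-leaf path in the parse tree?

6

[T [A int] => [T [A ( [T [A a] => [T [A unit]]] )]]]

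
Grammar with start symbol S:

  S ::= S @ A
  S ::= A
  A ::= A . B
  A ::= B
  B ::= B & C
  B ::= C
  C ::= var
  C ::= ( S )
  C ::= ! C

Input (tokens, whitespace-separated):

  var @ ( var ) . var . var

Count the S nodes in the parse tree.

3

[S [S [A [B [C var]]]] @ [A [A [A [B [C ( [S [A [B [C var]]]] )]]] . [B [C var]]] . [B [C var]]]]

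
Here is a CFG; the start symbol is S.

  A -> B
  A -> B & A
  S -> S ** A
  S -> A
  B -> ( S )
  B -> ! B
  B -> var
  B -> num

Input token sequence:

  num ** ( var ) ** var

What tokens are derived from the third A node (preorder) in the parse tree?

[S [S [S [A [B num]]] ** [A [B ( [S [A [B var]]] )]]] ** [A [B var]]]

var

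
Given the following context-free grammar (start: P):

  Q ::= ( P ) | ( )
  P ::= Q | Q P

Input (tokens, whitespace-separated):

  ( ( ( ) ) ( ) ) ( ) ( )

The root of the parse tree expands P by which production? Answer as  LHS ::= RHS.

[P [Q ( [P [Q ( [P [Q ( )]] )] [P [Q ( )]]] )] [P [Q ( )] [P [Q ( )]]]]

P ::= Q P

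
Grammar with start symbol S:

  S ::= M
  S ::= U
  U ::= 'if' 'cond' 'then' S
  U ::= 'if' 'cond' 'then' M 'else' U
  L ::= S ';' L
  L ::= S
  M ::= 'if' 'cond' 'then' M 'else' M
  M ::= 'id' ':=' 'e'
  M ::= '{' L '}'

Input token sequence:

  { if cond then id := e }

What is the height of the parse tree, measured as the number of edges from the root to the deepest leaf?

[S [M { [L [S [U if cond then [S [M id := e]]]]] }]]

7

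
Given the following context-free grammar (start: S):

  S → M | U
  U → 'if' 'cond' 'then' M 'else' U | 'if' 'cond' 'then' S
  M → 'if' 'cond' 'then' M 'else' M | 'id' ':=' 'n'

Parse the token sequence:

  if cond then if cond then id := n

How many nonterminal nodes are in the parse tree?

6

[S [U if cond then [S [U if cond then [S [M id := n]]]]]]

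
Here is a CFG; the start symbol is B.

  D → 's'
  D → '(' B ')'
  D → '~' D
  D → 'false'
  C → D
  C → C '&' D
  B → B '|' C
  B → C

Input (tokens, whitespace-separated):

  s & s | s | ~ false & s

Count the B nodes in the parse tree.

3

[B [B [B [C [C [D s]] & [D s]]] | [C [D s]]] | [C [C [D ~ [D false]]] & [D s]]]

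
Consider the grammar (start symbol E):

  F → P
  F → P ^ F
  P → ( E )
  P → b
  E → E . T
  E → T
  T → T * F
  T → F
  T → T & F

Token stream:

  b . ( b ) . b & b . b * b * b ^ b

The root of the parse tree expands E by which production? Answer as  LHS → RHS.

E → E . T

[E [E [E [E [T [F [P b]]]] . [T [F [P ( [E [T [F [P b]]]] )]]]] . [T [T [F [P b]]] & [F [P b]]]] . [T [T [T [F [P b]]] * [F [P b]]] * [F [P b] ^ [F [P b]]]]]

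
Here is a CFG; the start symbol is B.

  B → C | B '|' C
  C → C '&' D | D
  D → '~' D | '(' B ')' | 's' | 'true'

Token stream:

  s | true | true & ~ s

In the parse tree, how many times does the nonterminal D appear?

[B [B [B [C [D s]]] | [C [D true]]] | [C [C [D true]] & [D ~ [D s]]]]

5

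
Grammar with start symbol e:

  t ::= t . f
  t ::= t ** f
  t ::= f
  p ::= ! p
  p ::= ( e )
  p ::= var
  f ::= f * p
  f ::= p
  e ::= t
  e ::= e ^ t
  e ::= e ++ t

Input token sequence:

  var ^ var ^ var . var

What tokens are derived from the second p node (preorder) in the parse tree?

var

[e [e [e [t [f [p var]]]] ^ [t [f [p var]]]] ^ [t [t [f [p var]]] . [f [p var]]]]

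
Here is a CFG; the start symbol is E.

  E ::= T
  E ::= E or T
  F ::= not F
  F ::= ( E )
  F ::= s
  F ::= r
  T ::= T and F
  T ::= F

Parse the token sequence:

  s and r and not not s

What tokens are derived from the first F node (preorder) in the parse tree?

[E [T [T [T [F s]] and [F r]] and [F not [F not [F s]]]]]

s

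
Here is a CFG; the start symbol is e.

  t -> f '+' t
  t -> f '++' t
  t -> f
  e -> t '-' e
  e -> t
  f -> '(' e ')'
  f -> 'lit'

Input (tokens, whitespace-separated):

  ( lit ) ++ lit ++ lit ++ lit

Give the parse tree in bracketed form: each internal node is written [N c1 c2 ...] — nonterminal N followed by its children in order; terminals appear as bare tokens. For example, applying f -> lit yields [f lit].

e
t
f ++ t
( e ) ++ t
( t ) ++ t
( f ) ++ t
( lit ) ++ t
( lit ) ++ f ++ t
( lit ) ++ lit ++ t
( lit ) ++ lit ++ f ++ t
( lit ) ++ lit ++ lit ++ t
( lit ) ++ lit ++ lit ++ f
( lit ) ++ lit ++ lit ++ lit

[e [t [f ( [e [t [f lit]]] )] ++ [t [f lit] ++ [t [f lit] ++ [t [f lit]]]]]]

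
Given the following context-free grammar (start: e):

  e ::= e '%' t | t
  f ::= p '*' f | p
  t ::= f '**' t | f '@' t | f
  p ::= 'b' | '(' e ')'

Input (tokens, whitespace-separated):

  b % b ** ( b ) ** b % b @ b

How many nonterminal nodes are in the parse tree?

25

[e [e [e [t [f [p b]]]] % [t [f [p b]] ** [t [f [p ( [e [t [f [p b]]]] )]] ** [t [f [p b]]]]]] % [t [f [p b]] @ [t [f [p b]]]]]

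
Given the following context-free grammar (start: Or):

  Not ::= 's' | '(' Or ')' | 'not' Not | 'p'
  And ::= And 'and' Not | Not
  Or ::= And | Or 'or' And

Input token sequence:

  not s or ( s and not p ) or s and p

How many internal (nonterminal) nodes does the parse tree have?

18

[Or [Or [Or [And [Not not [Not s]]]] or [And [Not ( [Or [And [And [Not s]] and [Not not [Not p]]]] )]]] or [And [And [Not s]] and [Not p]]]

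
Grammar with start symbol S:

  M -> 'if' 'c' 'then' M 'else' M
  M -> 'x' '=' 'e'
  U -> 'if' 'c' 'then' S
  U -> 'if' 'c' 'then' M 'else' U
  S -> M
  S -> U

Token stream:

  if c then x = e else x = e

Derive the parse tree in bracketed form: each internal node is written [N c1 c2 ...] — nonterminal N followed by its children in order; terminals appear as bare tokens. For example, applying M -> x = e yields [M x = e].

S
M
if c then M else M
if c then x = e else M
if c then x = e else x = e

[S [M if c then [M x = e] else [M x = e]]]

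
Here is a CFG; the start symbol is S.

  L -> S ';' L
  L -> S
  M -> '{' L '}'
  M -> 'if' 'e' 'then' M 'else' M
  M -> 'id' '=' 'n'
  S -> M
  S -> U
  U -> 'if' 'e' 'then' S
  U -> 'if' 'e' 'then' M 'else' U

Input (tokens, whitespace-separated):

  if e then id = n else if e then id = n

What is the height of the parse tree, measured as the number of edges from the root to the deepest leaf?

[S [U if e then [M id = n] else [U if e then [S [M id = n]]]]]

5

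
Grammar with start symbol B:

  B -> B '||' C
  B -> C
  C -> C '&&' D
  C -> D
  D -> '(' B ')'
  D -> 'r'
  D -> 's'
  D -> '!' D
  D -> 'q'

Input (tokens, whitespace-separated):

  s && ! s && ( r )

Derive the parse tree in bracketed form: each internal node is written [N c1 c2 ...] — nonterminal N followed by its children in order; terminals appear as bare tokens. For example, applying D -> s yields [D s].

B
C
C && D
C && D && D
D && D && D
s && D && D
s && ! D && D
s && ! s && D
s && ! s && ( B )
s && ! s && ( C )
s && ! s && ( D )
s && ! s && ( r )

[B [C [C [C [D s]] && [D ! [D s]]] && [D ( [B [C [D r]]] )]]]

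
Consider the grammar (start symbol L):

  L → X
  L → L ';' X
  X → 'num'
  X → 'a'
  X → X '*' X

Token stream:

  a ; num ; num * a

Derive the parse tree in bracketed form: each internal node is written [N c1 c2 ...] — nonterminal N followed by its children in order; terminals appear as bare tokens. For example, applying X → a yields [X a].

L
L ; X
L ; X ; X
X ; X ; X
a ; X ; X
a ; num ; X
a ; num ; X * X
a ; num ; num * X
a ; num ; num * a

[L [L [L [X a]] ; [X num]] ; [X [X num] * [X a]]]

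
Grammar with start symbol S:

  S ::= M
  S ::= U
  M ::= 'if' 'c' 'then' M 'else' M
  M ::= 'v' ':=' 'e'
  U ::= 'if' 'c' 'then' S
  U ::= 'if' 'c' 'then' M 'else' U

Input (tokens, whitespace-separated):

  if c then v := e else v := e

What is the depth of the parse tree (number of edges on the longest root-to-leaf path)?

3

[S [M if c then [M v := e] else [M v := e]]]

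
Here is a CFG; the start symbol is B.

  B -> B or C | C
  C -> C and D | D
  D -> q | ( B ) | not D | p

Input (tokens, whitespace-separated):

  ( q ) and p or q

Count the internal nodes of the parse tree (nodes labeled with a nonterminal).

11

[B [B [C [C [D ( [B [C [D q]]] )]] and [D p]]] or [C [D q]]]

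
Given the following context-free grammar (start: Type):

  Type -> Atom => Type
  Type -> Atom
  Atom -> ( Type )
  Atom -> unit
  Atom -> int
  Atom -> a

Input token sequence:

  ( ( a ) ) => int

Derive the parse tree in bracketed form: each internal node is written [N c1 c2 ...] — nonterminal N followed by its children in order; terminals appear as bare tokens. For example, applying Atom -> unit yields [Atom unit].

Type
Atom => Type
( Type ) => Type
( Atom ) => Type
( ( Type ) ) => Type
( ( Atom ) ) => Type
( ( a ) ) => Type
( ( a ) ) => Atom
( ( a ) ) => int

[Type [Atom ( [Type [Atom ( [Type [Atom a]] )]] )] => [Type [Atom int]]]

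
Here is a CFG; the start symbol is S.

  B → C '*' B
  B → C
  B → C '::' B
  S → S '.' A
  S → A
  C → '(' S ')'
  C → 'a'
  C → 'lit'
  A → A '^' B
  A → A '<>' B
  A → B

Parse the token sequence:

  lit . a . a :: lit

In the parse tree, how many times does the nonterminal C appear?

[S [S [S [A [B [C lit]]]] . [A [B [C a]]]] . [A [B [C a] :: [B [C lit]]]]]

4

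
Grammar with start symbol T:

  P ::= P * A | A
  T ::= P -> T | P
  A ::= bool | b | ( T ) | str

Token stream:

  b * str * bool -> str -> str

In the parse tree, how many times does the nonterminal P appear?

5

[T [P [P [P [A b]] * [A str]] * [A bool]] -> [T [P [A str]] -> [T [P [A str]]]]]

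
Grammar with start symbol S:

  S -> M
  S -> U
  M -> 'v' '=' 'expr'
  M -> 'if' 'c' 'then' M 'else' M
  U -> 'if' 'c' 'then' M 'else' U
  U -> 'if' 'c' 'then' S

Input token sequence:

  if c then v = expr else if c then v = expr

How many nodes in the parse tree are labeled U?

[S [U if c then [M v = expr] else [U if c then [S [M v = expr]]]]]

2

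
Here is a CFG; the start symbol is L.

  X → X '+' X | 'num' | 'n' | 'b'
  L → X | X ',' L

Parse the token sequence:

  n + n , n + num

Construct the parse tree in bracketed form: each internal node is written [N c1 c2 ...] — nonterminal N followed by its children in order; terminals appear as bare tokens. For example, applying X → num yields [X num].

[L [X [X n] + [X n]] , [L [X [X n] + [X num]]]]

L
X , L
X + X , L
n + X , L
n + n , L
n + n , X
n + n , X + X
n + n , n + X
n + n , n + num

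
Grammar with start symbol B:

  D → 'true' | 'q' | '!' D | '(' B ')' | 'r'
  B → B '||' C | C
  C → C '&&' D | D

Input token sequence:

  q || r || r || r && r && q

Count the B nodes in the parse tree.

[B [B [B [B [C [D q]]] || [C [D r]]] || [C [D r]]] || [C [C [C [D r]] && [D r]] && [D q]]]

4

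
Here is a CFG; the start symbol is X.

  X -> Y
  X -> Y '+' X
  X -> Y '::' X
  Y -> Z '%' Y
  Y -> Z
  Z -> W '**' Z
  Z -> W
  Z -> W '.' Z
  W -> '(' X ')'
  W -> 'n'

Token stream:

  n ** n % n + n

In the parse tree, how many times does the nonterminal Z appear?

[X [Y [Z [W n] ** [Z [W n]]] % [Y [Z [W n]]]] + [X [Y [Z [W n]]]]]

4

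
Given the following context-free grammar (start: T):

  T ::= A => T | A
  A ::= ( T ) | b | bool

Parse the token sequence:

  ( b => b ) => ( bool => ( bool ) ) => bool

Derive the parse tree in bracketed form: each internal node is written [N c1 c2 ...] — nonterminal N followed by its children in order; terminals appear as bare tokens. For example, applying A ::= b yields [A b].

[T [A ( [T [A b] => [T [A b]]] )] => [T [A ( [T [A bool] => [T [A ( [T [A bool]] )]]] )] => [T [A bool]]]]

T
A => T
( T ) => T
( A => T ) => T
( b => T ) => T
( b => A ) => T
( b => b ) => T
( b => b ) => A => T
( b => b ) => ( T ) => T
( b => b ) => ( A => T ) => T
( b => b ) => ( bool => T ) => T
( b => b ) => ( bool => A ) => T
( b => b ) => ( bool => ( T ) ) => T
( b => b ) => ( bool => ( A ) ) => T
( b => b ) => ( bool => ( bool ) ) => T
( b => b ) => ( bool => ( bool ) ) => A
( b => b ) => ( bool => ( bool ) ) => bool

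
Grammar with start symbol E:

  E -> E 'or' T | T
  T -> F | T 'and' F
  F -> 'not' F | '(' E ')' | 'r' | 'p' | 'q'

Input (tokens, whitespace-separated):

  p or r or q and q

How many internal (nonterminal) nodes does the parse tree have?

[E [E [E [T [F p]]] or [T [F r]]] or [T [T [F q]] and [F q]]]

11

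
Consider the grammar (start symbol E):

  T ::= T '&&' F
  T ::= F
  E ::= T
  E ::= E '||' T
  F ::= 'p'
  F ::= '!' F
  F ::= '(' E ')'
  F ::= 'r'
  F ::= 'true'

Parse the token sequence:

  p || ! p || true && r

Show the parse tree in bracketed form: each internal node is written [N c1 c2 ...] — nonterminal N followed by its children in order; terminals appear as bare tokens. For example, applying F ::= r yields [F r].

[E [E [E [T [F p]]] || [T [F ! [F p]]]] || [T [T [F true]] && [F r]]]

E
E || T
E || T || T
T || T || T
F || T || T
p || T || T
p || F || T
p || ! F || T
p || ! p || T
p || ! p || T && F
p || ! p || F && F
p || ! p || true && F
p || ! p || true && r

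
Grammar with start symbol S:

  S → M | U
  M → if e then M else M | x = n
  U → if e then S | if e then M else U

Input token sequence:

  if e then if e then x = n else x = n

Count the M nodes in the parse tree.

[S [U if e then [S [M if e then [M x = n] else [M x = n]]]]]

3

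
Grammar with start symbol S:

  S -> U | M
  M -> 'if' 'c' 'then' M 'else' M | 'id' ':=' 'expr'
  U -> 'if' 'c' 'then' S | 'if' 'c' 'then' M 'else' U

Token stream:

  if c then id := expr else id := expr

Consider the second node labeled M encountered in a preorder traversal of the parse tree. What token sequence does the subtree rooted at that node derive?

[S [M if c then [M id := expr] else [M id := expr]]]

id := expr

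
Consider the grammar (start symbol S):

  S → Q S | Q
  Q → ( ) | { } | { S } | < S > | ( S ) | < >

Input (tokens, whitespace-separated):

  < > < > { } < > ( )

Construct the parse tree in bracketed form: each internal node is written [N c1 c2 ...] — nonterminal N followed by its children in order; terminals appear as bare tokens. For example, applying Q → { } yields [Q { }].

S
Q S
< > S
< > Q S
< > < > S
< > < > Q S
< > < > { } S
< > < > { } Q S
< > < > { } < > S
< > < > { } < > Q
< > < > { } < > ( )

[S [Q < >] [S [Q < >] [S [Q { }] [S [Q < >] [S [Q ( )]]]]]]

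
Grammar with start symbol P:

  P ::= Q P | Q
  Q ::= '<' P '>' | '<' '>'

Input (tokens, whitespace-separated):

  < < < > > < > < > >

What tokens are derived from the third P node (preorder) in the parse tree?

< >

[P [Q < [P [Q < [P [Q < >]] >] [P [Q < >] [P [Q < >]]]] >]]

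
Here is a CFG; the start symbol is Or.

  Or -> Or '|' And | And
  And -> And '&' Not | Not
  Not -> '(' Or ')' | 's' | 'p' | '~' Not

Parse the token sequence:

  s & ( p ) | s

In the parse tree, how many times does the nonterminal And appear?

[Or [Or [And [And [Not s]] & [Not ( [Or [And [Not p]]] )]]] | [And [Not s]]]

4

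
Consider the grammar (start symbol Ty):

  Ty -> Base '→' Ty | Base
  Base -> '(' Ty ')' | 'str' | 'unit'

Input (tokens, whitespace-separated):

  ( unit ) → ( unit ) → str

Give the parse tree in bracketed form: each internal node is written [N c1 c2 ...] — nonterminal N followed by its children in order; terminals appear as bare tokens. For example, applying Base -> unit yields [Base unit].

[Ty [Base ( [Ty [Base unit]] )] → [Ty [Base ( [Ty [Base unit]] )] → [Ty [Base str]]]]

Ty
Base → Ty
( Ty ) → Ty
( Base ) → Ty
( unit ) → Ty
( unit ) → Base → Ty
( unit ) → ( Ty ) → Ty
( unit ) → ( Base ) → Ty
( unit ) → ( unit ) → Ty
( unit ) → ( unit ) → Base
( unit ) → ( unit ) → str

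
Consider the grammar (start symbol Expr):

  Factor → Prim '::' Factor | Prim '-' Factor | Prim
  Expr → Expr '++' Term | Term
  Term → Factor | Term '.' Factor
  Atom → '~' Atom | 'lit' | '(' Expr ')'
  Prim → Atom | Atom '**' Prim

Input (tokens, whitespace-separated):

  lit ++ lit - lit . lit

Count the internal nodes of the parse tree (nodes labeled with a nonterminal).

[Expr [Expr [Term [Factor [Prim [Atom lit]]]]] ++ [Term [Term [Factor [Prim [Atom lit]] - [Factor [Prim [Atom lit]]]]] . [Factor [Prim [Atom lit]]]]]

17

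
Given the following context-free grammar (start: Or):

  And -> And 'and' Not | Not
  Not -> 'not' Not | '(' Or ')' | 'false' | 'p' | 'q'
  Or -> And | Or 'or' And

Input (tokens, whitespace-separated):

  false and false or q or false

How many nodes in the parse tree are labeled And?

[Or [Or [Or [And [And [Not false]] and [Not false]]] or [And [Not q]]] or [And [Not false]]]

4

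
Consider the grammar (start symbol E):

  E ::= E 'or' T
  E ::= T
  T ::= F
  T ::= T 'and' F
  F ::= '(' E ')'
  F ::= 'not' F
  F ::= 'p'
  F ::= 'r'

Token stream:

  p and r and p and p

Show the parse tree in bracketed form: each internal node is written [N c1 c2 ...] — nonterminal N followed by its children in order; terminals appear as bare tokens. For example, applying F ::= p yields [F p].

E
T
T and F
T and F and F
T and F and F and F
F and F and F and F
p and F and F and F
p and r and F and F
p and r and p and F
p and r and p and p

[E [T [T [T [T [F p]] and [F r]] and [F p]] and [F p]]]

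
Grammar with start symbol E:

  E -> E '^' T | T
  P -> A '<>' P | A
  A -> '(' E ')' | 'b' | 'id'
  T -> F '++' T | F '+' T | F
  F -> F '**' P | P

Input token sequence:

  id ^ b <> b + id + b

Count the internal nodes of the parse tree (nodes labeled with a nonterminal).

20

[E [E [T [F [P [A id]]]]] ^ [T [F [P [A b] <> [P [A b]]]] + [T [F [P [A id]]] + [T [F [P [A b]]]]]]]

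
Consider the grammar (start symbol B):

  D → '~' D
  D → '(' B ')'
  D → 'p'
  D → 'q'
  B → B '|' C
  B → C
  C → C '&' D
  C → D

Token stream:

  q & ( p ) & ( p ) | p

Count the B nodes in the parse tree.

[B [B [C [C [C [D q]] & [D ( [B [C [D p]]] )]] & [D ( [B [C [D p]]] )]]] | [C [D p]]]

4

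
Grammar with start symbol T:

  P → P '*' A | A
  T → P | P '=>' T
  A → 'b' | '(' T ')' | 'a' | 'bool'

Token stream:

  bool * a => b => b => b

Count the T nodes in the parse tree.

4

[T [P [P [A bool]] * [A a]] => [T [P [A b]] => [T [P [A b]] => [T [P [A b]]]]]]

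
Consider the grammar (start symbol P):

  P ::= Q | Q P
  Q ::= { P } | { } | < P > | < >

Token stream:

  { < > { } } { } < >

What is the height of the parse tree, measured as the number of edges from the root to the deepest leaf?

[P [Q { [P [Q < >] [P [Q { }]]] }] [P [Q { }] [P [Q < >]]]]

5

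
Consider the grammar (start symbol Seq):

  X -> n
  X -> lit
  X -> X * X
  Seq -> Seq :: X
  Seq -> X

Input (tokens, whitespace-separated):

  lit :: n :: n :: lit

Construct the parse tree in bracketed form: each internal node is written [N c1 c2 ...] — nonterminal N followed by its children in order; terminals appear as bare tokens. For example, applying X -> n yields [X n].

[Seq [Seq [Seq [Seq [X lit]] :: [X n]] :: [X n]] :: [X lit]]

Seq
Seq :: X
Seq :: X :: X
Seq :: X :: X :: X
X :: X :: X :: X
lit :: X :: X :: X
lit :: n :: X :: X
lit :: n :: n :: X
lit :: n :: n :: lit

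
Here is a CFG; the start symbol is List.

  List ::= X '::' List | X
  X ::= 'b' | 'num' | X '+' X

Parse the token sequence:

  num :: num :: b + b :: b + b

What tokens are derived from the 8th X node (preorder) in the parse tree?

[List [X num] :: [List [X num] :: [List [X [X b] + [X b]] :: [List [X [X b] + [X b]]]]]]

b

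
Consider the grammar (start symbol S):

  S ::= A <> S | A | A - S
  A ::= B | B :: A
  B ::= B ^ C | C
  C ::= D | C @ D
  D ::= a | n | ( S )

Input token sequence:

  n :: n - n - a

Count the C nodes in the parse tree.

4

[S [A [B [C [D n]]] :: [A [B [C [D n]]]]] - [S [A [B [C [D n]]]] - [S [A [B [C [D a]]]]]]]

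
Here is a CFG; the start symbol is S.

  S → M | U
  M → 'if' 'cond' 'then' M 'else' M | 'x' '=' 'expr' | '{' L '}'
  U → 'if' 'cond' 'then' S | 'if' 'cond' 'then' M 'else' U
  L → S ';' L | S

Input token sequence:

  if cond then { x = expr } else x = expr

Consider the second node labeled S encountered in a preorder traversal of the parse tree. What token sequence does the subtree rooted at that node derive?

[S [M if cond then [M { [L [S [M x = expr]]] }] else [M x = expr]]]

x = expr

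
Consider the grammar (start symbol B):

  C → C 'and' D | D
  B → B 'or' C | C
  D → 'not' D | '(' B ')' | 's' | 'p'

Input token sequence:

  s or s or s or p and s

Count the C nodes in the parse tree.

[B [B [B [B [C [D s]]] or [C [D s]]] or [C [D s]]] or [C [C [D p]] and [D s]]]

5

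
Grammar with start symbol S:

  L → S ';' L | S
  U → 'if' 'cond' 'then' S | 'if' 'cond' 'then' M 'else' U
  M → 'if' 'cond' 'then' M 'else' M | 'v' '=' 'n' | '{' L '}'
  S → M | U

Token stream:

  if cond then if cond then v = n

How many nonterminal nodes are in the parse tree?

6

[S [U if cond then [S [U if cond then [S [M v = n]]]]]]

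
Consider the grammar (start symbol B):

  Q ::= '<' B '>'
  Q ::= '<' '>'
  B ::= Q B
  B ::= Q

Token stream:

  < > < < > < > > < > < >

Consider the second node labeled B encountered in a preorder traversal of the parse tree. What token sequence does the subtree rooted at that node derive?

[B [Q < >] [B [Q < [B [Q < >] [B [Q < >]]] >] [B [Q < >] [B [Q < >]]]]]

< < > < > > < > < >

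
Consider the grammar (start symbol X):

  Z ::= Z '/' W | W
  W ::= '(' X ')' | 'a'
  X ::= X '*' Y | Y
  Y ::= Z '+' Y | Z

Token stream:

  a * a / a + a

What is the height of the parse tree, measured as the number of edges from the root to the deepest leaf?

5

[X [X [Y [Z [W a]]]] * [Y [Z [Z [W a]] / [W a]] + [Y [Z [W a]]]]]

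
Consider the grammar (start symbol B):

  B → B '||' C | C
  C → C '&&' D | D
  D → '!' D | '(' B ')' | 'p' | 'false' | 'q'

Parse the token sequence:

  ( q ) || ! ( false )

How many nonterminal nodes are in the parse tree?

[B [B [C [D ( [B [C [D q]]] )]]] || [C [D ! [D ( [B [C [D false]]] )]]]]

13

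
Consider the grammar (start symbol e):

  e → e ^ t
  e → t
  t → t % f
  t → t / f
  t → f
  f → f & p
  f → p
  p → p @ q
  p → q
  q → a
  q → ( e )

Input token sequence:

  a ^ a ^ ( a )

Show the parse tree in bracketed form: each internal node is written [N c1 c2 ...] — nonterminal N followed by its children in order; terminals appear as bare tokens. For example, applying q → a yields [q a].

[e [e [e [t [f [p [q a]]]]] ^ [t [f [p [q a]]]]] ^ [t [f [p [q ( [e [t [f [p [q a]]]]] )]]]]]

e
e ^ t
e ^ t ^ t
t ^ t ^ t
f ^ t ^ t
p ^ t ^ t
q ^ t ^ t
a ^ t ^ t
a ^ f ^ t
a ^ p ^ t
a ^ q ^ t
a ^ a ^ t
a ^ a ^ f
a ^ a ^ p
a ^ a ^ q
a ^ a ^ ( e )
a ^ a ^ ( t )
a ^ a ^ ( f )
a ^ a ^ ( p )
a ^ a ^ ( q )
a ^ a ^ ( a )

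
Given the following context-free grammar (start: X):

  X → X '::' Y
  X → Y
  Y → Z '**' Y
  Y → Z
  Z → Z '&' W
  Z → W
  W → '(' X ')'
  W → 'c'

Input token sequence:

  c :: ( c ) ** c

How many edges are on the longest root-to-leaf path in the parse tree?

8

[X [X [Y [Z [W c]]]] :: [Y [Z [W ( [X [Y [Z [W c]]]] )]] ** [Y [Z [W c]]]]]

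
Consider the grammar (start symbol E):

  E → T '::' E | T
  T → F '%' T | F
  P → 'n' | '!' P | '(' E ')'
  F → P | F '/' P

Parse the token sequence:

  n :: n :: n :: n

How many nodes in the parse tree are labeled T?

4

[E [T [F [P n]]] :: [E [T [F [P n]]] :: [E [T [F [P n]]] :: [E [T [F [P n]]]]]]]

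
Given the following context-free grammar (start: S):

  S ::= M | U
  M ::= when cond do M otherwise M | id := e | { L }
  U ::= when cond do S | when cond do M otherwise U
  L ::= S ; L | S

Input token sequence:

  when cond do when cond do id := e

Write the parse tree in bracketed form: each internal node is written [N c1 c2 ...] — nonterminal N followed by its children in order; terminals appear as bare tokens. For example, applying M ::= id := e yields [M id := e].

[S [U when cond do [S [U when cond do [S [M id := e]]]]]]

S
U
when cond do S
when cond do U
when cond do when cond do S
when cond do when cond do M
when cond do when cond do id := e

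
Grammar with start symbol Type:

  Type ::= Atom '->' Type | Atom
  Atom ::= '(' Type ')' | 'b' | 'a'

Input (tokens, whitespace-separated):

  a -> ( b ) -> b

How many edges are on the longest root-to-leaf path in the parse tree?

5

[Type [Atom a] -> [Type [Atom ( [Type [Atom b]] )] -> [Type [Atom b]]]]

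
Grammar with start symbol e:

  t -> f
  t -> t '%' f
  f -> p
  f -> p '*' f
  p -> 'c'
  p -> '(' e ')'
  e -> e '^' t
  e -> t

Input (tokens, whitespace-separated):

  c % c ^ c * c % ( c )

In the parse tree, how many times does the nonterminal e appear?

3

[e [e [t [t [f [p c]]] % [f [p c]]]] ^ [t [t [f [p c] * [f [p c]]]] % [f [p ( [e [t [f [p c]]]] )]]]]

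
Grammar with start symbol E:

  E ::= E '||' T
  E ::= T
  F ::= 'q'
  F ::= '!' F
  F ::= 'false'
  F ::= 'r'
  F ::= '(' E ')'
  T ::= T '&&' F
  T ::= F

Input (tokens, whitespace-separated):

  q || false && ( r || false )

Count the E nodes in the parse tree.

[E [E [T [F q]]] || [T [T [F false]] && [F ( [E [E [T [F r]]] || [T [F false]]] )]]]

4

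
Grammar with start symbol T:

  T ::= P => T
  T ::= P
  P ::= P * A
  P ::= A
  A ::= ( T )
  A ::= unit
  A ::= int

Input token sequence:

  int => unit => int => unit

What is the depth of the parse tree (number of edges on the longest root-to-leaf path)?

6

[T [P [A int]] => [T [P [A unit]] => [T [P [A int]] => [T [P [A unit]]]]]]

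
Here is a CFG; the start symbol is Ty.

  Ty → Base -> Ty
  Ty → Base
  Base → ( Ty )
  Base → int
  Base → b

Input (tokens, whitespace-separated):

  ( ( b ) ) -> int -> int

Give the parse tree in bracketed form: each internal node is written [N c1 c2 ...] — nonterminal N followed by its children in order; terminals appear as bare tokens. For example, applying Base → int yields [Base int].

[Ty [Base ( [Ty [Base ( [Ty [Base b]] )]] )] -> [Ty [Base int] -> [Ty [Base int]]]]

Ty
Base -> Ty
( Ty ) -> Ty
( Base ) -> Ty
( ( Ty ) ) -> Ty
( ( Base ) ) -> Ty
( ( b ) ) -> Ty
( ( b ) ) -> Base -> Ty
( ( b ) ) -> int -> Ty
( ( b ) ) -> int -> Base
( ( b ) ) -> int -> int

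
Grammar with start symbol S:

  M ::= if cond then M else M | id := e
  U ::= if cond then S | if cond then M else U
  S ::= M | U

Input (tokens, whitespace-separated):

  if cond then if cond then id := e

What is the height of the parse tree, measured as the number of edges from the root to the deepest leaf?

6

[S [U if cond then [S [U if cond then [S [M id := e]]]]]]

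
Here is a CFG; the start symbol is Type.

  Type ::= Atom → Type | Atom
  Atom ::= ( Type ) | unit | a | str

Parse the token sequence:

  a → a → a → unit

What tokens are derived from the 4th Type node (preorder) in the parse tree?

[Type [Atom a] → [Type [Atom a] → [Type [Atom a] → [Type [Atom unit]]]]]

unit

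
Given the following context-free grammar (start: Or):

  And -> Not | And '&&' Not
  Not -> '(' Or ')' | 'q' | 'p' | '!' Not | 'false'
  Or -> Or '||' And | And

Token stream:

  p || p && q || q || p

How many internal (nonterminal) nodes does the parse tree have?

[Or [Or [Or [Or [And [Not p]]] || [And [And [Not p]] && [Not q]]] || [And [Not q]]] || [And [Not p]]]

14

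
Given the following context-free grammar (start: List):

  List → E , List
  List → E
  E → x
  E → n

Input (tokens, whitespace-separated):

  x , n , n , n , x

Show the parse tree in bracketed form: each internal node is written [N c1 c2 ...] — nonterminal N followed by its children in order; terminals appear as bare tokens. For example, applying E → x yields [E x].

List
E , List
x , List
x , E , List
x , n , List
x , n , E , List
x , n , n , List
x , n , n , E , List
x , n , n , n , List
x , n , n , n , E
x , n , n , n , x

[List [E x] , [List [E n] , [List [E n] , [List [E n] , [List [E x]]]]]]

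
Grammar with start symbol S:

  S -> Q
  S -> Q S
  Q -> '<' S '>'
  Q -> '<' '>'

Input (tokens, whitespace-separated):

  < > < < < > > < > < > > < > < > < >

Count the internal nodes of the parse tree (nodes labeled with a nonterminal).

[S [Q < >] [S [Q < [S [Q < [S [Q < >]] >] [S [Q < >] [S [Q < >]]]] >] [S [Q < >] [S [Q < >] [S [Q < >]]]]]]

18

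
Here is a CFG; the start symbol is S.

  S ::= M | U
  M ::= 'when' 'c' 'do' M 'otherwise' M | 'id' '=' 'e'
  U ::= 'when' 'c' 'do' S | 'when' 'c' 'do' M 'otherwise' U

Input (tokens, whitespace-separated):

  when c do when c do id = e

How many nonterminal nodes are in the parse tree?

[S [U when c do [S [U when c do [S [M id = e]]]]]]

6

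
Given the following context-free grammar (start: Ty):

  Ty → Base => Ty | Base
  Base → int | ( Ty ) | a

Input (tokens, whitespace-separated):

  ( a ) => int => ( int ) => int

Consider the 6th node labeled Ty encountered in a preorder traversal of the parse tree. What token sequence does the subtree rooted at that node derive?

[Ty [Base ( [Ty [Base a]] )] => [Ty [Base int] => [Ty [Base ( [Ty [Base int]] )] => [Ty [Base int]]]]]

int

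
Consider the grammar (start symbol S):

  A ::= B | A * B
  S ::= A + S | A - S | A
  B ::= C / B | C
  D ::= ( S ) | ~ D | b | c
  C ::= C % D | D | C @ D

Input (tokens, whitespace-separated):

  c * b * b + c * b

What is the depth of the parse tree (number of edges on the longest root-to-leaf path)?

[S [A [A [A [B [C [D c]]]] * [B [C [D b]]]] * [B [C [D b]]]] + [S [A [A [B [C [D c]]]] * [B [C [D b]]]]]]

7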